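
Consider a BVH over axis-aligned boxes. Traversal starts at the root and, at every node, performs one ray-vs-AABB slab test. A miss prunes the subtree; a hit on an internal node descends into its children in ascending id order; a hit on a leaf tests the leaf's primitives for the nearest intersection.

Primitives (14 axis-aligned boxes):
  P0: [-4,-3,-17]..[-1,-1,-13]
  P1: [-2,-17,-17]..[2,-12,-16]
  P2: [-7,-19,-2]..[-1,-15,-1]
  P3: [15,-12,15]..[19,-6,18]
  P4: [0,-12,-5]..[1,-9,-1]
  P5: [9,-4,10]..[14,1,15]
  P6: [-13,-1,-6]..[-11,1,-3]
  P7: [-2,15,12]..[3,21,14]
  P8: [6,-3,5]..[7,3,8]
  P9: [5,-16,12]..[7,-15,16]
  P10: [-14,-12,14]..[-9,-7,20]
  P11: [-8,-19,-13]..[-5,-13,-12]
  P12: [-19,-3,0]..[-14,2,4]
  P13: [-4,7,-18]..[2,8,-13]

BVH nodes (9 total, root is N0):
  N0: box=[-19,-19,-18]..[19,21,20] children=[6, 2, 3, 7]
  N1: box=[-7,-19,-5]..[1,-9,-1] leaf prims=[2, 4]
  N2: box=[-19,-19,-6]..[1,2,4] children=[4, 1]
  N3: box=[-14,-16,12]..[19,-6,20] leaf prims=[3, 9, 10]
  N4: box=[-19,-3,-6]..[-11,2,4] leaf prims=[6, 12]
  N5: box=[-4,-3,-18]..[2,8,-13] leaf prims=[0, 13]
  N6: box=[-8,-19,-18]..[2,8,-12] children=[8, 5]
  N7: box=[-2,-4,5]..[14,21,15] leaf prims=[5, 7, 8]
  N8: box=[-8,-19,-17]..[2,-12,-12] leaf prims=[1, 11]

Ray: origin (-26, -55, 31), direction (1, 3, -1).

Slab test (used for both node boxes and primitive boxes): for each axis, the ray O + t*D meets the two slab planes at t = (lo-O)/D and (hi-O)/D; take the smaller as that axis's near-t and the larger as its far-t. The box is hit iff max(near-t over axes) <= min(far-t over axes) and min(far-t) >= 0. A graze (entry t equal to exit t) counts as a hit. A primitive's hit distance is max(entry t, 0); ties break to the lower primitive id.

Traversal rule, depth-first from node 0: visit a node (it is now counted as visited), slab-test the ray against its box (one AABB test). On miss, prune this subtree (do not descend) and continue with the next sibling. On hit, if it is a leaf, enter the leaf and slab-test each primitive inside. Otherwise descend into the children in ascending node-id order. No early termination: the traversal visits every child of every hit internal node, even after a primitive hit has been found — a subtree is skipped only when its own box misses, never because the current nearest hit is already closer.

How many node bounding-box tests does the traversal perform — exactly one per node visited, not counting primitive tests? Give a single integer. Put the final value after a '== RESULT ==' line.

Walk:
N0 x:[7,45] y:[12,76/3] z:[11,49] -> hit [12,76/3], descend [2, 3, 6, 7]
  N2 x:[7,27] y:[12,19] z:[27,37] -> miss, prune
  N3 x:[12,45] y:[13,49/3] z:[11,19] -> hit [13,49/3] leaf, test {P3(miss), P9(miss), P10@t=43/3}
  N6 x:[18,28] y:[12,21] z:[43,49] -> miss, prune
  N7 x:[24,40] y:[17,76/3] z:[16,26] -> hit [24,76/3] leaf, test {P5(miss), P7(miss), P8(miss)}

Summary -> nodes [0, 2, 3, 6, 7]; box-tests=5; leaf-entries=2; first=P10

== RESULT ==
5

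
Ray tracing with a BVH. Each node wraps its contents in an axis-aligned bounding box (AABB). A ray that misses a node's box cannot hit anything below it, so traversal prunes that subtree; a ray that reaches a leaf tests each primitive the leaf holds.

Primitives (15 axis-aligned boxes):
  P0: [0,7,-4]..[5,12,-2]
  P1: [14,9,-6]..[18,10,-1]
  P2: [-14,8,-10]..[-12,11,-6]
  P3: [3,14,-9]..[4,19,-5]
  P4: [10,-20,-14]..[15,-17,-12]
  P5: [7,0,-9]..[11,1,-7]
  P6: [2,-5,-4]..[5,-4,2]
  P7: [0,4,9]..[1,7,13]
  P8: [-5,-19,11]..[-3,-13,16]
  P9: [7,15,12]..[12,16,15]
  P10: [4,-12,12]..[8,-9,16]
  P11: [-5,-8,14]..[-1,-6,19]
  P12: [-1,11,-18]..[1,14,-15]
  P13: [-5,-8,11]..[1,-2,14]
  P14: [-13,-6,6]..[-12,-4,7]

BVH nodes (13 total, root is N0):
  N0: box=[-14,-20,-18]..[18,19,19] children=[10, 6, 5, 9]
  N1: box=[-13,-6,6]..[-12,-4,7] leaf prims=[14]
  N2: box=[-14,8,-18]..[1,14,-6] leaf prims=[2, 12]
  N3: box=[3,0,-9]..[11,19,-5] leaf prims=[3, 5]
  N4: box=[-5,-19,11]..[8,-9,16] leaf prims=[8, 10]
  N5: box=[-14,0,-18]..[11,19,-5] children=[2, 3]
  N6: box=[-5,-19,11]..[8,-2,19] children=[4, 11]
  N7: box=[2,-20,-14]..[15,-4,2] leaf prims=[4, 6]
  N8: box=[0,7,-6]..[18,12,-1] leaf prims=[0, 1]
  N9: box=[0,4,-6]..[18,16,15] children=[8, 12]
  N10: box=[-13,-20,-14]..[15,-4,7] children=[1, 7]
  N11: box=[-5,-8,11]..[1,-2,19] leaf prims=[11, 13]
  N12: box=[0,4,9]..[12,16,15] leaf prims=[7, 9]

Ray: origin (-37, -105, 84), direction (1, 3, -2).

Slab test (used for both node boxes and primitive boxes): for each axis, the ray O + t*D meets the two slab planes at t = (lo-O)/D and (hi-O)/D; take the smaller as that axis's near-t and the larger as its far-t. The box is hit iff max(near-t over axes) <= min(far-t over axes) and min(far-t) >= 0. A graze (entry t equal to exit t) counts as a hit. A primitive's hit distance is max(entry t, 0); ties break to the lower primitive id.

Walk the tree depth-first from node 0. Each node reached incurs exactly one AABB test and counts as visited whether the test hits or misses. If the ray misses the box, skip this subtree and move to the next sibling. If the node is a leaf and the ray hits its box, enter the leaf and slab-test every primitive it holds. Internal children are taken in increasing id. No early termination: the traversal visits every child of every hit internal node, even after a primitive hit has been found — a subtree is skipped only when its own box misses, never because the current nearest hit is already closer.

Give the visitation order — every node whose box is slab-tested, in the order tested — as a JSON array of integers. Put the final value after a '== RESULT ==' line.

Walk:
N0 x:[23,55] y:[85/3,124/3] z:[65/2,51] -> hit [65/2,124/3], descend [5, 6, 9, 10]
  N5 x:[23,48] y:[35,124/3] z:[89/2,51] -> miss, prune
  N6 x:[32,45] y:[86/3,103/3] z:[65/2,73/2] -> hit [65/2,103/3], descend [4, 11]
    N4 x:[32,45] y:[86/3,32] z:[34,73/2] -> miss, prune
    N11 x:[32,38] y:[97/3,103/3] z:[65/2,73/2] -> hit [65/2,103/3] leaf, test {P11@t=65/2, P13(miss)}
  N9 x:[37,55] y:[109/3,121/3] z:[69/2,45] -> hit [37,121/3], descend [8, 12]
    N8 x:[37,55] y:[112/3,39] z:[85/2,45] -> miss, prune
    N12 x:[37,49] y:[109/3,121/3] z:[69/2,75/2] -> hit [37,75/2] leaf, test {P7@t=37, P9(miss)}
  N10 x:[24,52] y:[85/3,101/3] z:[77/2,49] -> miss, prune

order=[0, 5, 6, 4, 11, 9, 8, 12, 10]  |boxes|=9  |leaves|=2  hit=P11

== RESULT ==
[0, 5, 6, 4, 11, 9, 8, 12, 10]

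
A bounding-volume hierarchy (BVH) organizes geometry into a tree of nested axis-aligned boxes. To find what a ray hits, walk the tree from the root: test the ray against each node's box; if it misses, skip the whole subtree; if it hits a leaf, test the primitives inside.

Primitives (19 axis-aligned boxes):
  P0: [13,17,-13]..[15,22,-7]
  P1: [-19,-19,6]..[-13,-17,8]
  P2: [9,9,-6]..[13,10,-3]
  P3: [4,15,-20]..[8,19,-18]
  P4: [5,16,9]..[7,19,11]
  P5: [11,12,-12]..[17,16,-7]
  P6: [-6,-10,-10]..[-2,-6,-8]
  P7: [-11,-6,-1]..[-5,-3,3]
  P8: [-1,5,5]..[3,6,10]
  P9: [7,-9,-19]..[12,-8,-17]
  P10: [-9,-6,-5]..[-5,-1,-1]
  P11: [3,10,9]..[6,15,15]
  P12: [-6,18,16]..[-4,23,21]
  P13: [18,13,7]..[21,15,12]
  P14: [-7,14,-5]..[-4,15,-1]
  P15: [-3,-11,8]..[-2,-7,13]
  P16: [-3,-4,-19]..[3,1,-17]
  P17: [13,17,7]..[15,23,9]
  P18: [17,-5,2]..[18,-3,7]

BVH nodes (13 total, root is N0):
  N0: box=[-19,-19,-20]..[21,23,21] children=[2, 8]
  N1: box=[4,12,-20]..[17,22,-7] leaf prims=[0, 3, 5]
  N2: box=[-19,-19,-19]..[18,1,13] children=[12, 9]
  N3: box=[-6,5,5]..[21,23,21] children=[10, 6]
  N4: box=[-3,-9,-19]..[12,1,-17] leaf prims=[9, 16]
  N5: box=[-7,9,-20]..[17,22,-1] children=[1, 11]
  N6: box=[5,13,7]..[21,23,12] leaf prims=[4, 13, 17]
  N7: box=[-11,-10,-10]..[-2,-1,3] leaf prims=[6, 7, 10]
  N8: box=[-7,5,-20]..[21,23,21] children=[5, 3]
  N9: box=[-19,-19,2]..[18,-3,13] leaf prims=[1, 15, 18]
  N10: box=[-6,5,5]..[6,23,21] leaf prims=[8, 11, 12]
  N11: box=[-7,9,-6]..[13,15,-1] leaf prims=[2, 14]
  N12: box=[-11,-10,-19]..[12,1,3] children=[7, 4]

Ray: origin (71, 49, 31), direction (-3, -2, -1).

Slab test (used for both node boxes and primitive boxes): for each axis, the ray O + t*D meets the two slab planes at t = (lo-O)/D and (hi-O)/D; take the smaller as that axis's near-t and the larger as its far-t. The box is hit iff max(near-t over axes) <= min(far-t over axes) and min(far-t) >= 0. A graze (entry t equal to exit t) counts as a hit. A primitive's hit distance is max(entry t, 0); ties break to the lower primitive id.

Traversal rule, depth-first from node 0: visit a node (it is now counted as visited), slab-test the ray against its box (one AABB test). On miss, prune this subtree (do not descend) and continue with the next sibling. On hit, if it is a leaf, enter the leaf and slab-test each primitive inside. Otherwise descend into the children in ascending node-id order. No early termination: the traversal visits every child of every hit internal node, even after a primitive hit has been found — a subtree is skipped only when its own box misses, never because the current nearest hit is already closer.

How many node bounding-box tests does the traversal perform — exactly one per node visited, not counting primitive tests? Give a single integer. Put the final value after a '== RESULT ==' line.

Trace the traversal:
N0 x:[50/3,30] y:[13,34] z:[10,51] -> hit [50/3,30], descend [2, 8]
  N2 x:[53/3,30] y:[24,34] z:[18,50] -> hit [24,30], descend [9, 12]
    N9 x:[53/3,30] y:[26,34] z:[18,29] -> hit [26,29] leaf, test {P1(miss), P15(miss), P18(miss)}
    N12 x:[59/3,82/3] y:[24,59/2] z:[28,50] -> miss, prune
  N8 x:[50/3,26] y:[13,22] z:[10,51] -> hit [50/3,22], descend [3, 5]
    N3 x:[50/3,77/3] y:[13,22] z:[10,26] -> hit [50/3,22], descend [6, 10]
      N6 x:[50/3,22] y:[13,18] z:[19,24] -> miss, prune
      N10 x:[65/3,77/3] y:[13,22] z:[10,26] -> hit [65/3,22] leaf, test {P8(miss), P11(miss), P12(miss)}
    N5 x:[18,26] y:[27/2,20] z:[32,51] -> miss, prune

Summary -> nodes [0, 2, 9, 12, 8, 3, 6, 10, 5]; box-tests=9; leaf-entries=2; first=miss

== RESULT ==
9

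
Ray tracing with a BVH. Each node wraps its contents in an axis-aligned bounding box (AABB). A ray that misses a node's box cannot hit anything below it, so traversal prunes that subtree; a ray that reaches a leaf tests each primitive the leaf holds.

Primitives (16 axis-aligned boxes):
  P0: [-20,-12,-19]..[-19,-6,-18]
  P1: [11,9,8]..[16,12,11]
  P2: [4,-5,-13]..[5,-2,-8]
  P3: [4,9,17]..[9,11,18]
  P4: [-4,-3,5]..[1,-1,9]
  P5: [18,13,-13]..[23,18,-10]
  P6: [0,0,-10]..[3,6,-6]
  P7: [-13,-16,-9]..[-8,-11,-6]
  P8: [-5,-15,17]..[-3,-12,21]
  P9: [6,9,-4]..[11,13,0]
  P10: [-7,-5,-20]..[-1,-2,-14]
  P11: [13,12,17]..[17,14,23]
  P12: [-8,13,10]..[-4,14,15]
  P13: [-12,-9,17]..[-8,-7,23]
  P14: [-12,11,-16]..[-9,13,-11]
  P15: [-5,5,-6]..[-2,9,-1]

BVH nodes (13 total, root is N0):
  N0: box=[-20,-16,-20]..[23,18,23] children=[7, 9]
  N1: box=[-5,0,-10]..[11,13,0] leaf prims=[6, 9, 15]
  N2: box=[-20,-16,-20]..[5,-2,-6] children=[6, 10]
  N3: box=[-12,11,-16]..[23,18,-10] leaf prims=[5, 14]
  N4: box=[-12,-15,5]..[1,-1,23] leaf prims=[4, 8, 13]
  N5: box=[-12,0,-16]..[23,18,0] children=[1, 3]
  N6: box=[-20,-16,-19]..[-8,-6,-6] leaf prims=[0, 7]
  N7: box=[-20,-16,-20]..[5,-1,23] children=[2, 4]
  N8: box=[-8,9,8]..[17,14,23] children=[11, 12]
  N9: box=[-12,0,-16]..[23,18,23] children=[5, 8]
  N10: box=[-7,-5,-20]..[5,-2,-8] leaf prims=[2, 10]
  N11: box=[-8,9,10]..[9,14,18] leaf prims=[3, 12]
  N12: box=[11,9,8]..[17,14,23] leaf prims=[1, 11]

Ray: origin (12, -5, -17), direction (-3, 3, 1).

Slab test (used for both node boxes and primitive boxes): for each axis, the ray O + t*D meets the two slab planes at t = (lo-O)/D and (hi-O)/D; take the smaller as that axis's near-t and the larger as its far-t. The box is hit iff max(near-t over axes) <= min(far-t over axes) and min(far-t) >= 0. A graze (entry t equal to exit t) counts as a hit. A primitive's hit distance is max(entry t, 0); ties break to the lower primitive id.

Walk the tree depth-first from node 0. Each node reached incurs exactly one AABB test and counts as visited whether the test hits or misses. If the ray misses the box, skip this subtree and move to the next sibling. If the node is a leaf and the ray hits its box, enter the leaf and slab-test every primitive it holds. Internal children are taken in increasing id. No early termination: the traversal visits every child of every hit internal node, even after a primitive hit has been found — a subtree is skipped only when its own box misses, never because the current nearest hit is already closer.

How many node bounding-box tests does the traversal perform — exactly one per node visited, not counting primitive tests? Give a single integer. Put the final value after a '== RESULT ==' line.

Walk:
N0 x:[-11/3,32/3] y:[-11/3,23/3] z:[-3,40] -> hit [-3,23/3], descend [7, 9]
  N7 x:[7/3,32/3] y:[-11/3,4/3] z:[-3,40] -> miss, prune
  N9 x:[-11/3,8] y:[5/3,23/3] z:[1,40] -> hit [5/3,23/3], descend [5, 8]
    N5 x:[-11/3,8] y:[5/3,23/3] z:[1,17] -> hit [5/3,23/3], descend [1, 3]
      N1 x:[1/3,17/3] y:[5/3,6] z:[7,17] -> miss, prune
      N3 x:[-11/3,8] y:[16/3,23/3] z:[1,7] -> hit [16/3,7] leaf, test {P5(miss), P14(miss)}
    N8 x:[-5/3,20/3] y:[14/3,19/3] z:[25,40] -> miss, prune

order=[0, 7, 9, 5, 1, 3, 8]  |boxes|=7  |leaves|=1  hit=miss

== RESULT ==
7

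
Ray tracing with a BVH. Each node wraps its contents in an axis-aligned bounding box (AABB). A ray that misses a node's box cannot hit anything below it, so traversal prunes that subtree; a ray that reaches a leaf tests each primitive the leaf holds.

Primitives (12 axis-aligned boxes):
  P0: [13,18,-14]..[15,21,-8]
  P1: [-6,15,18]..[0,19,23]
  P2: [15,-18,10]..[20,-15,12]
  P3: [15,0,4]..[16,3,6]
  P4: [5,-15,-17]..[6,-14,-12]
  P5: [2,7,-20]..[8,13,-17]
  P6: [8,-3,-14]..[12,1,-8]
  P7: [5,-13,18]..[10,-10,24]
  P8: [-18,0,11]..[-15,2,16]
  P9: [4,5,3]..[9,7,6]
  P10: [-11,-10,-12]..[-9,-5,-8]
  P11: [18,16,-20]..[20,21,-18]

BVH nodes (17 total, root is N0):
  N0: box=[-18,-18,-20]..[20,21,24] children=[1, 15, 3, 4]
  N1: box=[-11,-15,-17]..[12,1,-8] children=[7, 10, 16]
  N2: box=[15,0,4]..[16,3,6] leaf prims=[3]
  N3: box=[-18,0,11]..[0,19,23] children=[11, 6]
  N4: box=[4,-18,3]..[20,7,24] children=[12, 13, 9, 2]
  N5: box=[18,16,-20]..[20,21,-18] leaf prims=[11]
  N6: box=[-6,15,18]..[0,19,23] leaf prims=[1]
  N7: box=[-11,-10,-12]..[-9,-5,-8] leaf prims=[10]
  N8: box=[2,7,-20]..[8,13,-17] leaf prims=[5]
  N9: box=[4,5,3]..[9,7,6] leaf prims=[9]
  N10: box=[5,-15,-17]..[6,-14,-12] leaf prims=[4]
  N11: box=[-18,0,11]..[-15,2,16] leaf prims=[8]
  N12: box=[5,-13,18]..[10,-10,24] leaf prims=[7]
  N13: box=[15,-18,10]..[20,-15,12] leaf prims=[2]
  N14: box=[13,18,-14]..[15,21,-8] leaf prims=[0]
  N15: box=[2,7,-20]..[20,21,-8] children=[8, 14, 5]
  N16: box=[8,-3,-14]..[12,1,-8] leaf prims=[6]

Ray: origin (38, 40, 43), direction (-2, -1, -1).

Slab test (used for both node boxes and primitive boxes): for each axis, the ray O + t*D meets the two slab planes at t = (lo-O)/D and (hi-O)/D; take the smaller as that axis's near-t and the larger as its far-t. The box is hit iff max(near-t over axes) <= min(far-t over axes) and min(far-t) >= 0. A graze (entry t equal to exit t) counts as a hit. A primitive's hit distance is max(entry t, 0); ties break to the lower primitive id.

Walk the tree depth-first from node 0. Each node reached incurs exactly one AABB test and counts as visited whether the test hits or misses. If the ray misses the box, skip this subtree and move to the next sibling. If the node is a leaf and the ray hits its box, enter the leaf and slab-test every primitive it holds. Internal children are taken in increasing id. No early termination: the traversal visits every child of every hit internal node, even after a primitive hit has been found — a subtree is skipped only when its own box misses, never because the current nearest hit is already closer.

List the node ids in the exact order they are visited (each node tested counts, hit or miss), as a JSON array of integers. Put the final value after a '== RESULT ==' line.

Traverse from the root:
N0 x:[9,28] y:[19,58] z:[19,63] -> hit [19,28], descend [1, 3, 4, 15]
  N1 x:[13,49/2] y:[39,55] z:[51,60] -> miss, prune
  N3 x:[19,28] y:[21,40] z:[20,32] -> hit [21,28], descend [6, 11]
    N6 x:[19,22] y:[21,25] z:[20,25] -> hit [21,22] leaf, test {P1@t=21}
    N11 x:[53/2,28] y:[38,40] z:[27,32] -> miss, prune
  N4 x:[9,17] y:[33,58] z:[19,40] -> miss, prune
  N15 x:[9,18] y:[19,33] z:[51,63] -> miss, prune

Visited [0, 1, 3, 6, 11, 4, 15]. Tests: 7 box, 1 leaf. Nearest: P1.

== RESULT ==
[0, 1, 3, 6, 11, 4, 15]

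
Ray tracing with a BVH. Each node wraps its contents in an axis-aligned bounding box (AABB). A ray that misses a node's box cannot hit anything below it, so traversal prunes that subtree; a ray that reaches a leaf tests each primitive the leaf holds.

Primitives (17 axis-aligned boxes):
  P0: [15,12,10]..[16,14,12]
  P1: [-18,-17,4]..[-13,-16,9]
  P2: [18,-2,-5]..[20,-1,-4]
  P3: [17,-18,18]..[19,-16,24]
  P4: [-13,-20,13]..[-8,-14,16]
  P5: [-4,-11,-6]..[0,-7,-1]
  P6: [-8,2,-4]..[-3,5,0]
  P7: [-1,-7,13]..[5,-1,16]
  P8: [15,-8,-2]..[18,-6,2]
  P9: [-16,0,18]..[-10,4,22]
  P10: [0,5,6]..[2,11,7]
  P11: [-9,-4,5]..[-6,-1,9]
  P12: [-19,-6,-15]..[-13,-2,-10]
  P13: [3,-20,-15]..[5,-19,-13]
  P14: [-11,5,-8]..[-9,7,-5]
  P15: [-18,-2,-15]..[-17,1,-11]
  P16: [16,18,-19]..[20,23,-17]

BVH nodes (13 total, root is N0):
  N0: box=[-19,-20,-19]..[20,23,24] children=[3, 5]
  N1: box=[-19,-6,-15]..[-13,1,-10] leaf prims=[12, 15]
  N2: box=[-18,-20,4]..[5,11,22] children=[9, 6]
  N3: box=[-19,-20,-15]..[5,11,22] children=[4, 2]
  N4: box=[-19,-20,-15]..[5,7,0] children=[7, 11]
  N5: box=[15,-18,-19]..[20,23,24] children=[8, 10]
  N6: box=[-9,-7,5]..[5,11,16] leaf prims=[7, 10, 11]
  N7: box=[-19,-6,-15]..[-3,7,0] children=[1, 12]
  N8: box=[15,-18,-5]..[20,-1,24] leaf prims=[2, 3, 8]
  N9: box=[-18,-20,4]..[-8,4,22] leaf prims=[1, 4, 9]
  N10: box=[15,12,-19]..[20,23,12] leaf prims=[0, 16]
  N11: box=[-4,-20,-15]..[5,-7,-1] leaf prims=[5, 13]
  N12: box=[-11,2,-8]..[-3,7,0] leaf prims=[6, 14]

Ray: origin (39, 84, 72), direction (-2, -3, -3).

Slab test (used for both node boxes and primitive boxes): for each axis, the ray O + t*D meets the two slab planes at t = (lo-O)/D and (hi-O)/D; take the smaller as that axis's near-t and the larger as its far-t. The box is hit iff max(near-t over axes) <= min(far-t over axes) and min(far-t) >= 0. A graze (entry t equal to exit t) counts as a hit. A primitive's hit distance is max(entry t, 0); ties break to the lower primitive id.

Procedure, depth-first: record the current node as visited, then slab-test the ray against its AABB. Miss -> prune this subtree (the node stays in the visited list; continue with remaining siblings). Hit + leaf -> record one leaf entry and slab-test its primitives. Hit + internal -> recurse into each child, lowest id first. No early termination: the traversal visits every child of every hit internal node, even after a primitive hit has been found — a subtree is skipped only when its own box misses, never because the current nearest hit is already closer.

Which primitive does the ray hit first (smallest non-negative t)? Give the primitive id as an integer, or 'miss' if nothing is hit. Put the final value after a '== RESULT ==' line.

Traverse from the root:
N0 x:[19/2,29] y:[61/3,104/3] z:[16,91/3] -> hit [61/3,29], descend [3, 5]
  N3 x:[17,29] y:[73/3,104/3] z:[50/3,29] -> hit [73/3,29], descend [2, 4]
    N2 x:[17,57/2] y:[73/3,104/3] z:[50/3,68/3] -> miss, prune
    N4 x:[17,29] y:[77/3,104/3] z:[24,29] -> hit [77/3,29], descend [7, 11]
      N7 x:[21,29] y:[77/3,30] z:[24,29] -> hit [77/3,29], descend [1, 12]
        N1 x:[26,29] y:[83/3,30] z:[82/3,29] -> hit [83/3,29] leaf, test {P12@t=86/3, P15@t=28}
        N12 x:[21,25] y:[77/3,82/3] z:[24,80/3] -> miss, prune
      N11 x:[17,43/2] y:[91/3,104/3] z:[73/3,29] -> miss, prune
  N5 x:[19/2,12] y:[61/3,34] z:[16,91/3] -> miss, prune

Visited [0, 3, 2, 4, 7, 1, 12, 11, 5]. Tests: 9 box, 1 leaf. Nearest: P15.

== RESULT ==
15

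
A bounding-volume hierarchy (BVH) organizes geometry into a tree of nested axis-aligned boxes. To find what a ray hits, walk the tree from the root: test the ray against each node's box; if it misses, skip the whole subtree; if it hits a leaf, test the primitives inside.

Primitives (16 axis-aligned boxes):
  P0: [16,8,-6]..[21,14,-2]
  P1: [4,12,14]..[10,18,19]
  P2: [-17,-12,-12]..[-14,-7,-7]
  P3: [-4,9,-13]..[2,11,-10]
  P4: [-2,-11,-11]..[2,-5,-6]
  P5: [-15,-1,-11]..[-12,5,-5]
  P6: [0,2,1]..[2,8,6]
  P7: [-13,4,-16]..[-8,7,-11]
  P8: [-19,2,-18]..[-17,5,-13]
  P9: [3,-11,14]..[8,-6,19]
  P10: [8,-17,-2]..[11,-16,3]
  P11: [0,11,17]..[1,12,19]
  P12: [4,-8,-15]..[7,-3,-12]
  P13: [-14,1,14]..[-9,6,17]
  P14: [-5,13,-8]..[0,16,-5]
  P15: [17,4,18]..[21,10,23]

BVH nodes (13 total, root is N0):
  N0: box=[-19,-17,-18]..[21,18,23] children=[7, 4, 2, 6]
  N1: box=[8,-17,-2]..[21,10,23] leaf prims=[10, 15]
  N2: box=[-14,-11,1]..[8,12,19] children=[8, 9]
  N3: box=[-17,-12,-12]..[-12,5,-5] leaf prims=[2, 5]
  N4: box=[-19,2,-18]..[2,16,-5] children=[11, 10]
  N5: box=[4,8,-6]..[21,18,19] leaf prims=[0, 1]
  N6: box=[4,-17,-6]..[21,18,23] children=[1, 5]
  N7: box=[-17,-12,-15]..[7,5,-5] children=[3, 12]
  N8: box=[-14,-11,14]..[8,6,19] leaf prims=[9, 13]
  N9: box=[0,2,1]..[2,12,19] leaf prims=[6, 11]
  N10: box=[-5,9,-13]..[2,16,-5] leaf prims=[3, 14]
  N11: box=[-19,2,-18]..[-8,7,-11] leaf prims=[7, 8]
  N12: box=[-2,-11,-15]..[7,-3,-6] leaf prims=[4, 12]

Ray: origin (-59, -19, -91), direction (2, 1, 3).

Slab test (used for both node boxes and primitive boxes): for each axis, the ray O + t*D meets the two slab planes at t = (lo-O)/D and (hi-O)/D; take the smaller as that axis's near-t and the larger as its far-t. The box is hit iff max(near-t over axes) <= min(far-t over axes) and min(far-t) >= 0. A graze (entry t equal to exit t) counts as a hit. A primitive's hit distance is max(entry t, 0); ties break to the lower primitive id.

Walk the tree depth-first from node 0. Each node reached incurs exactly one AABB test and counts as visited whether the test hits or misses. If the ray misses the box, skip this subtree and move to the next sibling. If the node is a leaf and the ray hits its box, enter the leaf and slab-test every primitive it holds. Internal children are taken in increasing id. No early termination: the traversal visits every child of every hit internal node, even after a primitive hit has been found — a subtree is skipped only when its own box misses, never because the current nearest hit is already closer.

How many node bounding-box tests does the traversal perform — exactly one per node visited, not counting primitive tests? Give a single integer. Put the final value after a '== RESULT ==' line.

Traverse from the root:
N0 x:[20,40] y:[2,37] z:[73/3,38] -> hit [73/3,37], descend [2, 4, 6, 7]
  N2 x:[45/2,67/2] y:[8,31] z:[92/3,110/3] -> hit [92/3,31], descend [8, 9]
    N8 x:[45/2,67/2] y:[8,25] z:[35,110/3] -> miss, prune
    N9 x:[59/2,61/2] y:[21,31] z:[92/3,110/3] -> miss, prune
  N4 x:[20,61/2] y:[21,35] z:[73/3,86/3] -> hit [73/3,86/3], descend [10, 11]
    N10 x:[27,61/2] y:[28,35] z:[26,86/3] -> hit [28,86/3] leaf, test {P3(miss), P14(miss)}
    N11 x:[20,51/2] y:[21,26] z:[73/3,80/3] -> hit [73/3,51/2] leaf, test {P7@t=25, P8(miss)}
  N6 x:[63/2,40] y:[2,37] z:[85/3,38] -> hit [63/2,37], descend [1, 5]
    N1 x:[67/2,40] y:[2,29] z:[89/3,38] -> miss, prune
    N5 x:[63/2,40] y:[27,37] z:[85/3,110/3] -> hit [63/2,110/3] leaf, test {P0(miss), P1(miss)}
  N7 x:[21,33] y:[7,24] z:[76/3,86/3] -> miss, prune

Summary -> nodes [0, 2, 8, 9, 4, 10, 11, 6, 1, 5, 7]; box-tests=11; leaf-entries=3; first=P7

== RESULT ==
11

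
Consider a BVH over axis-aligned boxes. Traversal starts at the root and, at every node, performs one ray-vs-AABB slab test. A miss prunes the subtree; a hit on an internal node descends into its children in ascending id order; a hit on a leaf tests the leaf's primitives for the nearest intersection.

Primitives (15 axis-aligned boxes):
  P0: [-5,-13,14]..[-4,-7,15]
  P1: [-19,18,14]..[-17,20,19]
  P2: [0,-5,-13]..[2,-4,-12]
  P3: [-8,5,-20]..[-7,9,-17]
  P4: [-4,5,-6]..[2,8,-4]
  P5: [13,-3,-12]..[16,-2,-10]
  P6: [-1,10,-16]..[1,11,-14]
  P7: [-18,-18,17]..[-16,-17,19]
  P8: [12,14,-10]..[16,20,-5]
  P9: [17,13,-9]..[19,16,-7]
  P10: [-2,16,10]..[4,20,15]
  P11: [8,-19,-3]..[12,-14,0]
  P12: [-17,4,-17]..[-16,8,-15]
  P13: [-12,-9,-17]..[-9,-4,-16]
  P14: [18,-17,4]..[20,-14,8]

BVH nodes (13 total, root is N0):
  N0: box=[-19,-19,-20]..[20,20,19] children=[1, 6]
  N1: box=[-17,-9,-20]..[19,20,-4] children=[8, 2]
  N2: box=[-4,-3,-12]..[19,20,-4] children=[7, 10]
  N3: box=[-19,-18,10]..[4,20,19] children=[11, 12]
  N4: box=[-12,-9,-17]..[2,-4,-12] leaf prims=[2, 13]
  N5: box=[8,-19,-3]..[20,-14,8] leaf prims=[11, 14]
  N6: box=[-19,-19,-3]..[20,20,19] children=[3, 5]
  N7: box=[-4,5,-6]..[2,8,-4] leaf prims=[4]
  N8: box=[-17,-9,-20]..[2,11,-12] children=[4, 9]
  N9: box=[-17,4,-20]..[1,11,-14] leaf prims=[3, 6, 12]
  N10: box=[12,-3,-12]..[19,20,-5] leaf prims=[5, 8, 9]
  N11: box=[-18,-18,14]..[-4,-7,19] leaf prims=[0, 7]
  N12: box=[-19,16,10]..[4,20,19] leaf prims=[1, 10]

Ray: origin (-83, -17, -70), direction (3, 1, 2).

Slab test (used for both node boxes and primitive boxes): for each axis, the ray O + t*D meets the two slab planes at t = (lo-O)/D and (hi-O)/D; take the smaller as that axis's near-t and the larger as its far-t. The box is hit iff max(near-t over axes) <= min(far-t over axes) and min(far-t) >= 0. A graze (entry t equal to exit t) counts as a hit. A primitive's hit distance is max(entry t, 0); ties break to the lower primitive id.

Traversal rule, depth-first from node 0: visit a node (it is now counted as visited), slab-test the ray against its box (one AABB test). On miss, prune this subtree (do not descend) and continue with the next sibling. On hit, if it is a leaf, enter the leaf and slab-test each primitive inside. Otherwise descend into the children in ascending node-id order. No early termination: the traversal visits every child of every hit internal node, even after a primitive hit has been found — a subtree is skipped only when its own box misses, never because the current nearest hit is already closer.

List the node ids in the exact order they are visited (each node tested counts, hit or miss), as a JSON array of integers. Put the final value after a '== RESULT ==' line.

Traverse from the root:
N0 x:[64/3,103/3] y:[-2,37] z:[25,89/2] -> hit [25,103/3], descend [1, 6]
  N1 x:[22,34] y:[8,37] z:[25,33] -> hit [25,33], descend [2, 8]
    N2 x:[79/3,34] y:[14,37] z:[29,33] -> hit [29,33], descend [7, 10]
      N7 x:[79/3,85/3] y:[22,25] z:[32,33] -> miss, prune
      N10 x:[95/3,34] y:[14,37] z:[29,65/2] -> hit [95/3,65/2] leaf, test {P5(miss), P8@t=95/3, P9(miss)}
    N8 x:[22,85/3] y:[8,28] z:[25,29] -> hit [25,28], descend [4, 9]
      N4 x:[71/3,85/3] y:[8,13] z:[53/2,29] -> miss, prune
      N9 x:[22,28] y:[21,28] z:[25,28] -> hit [25,28] leaf, test {P3@t=25, P6@t=82/3, P12(miss)}
  N6 x:[64/3,103/3] y:[-2,37] z:[67/2,89/2] -> hit [67/2,103/3], descend [3, 5]
    N3 x:[64/3,29] y:[-1,37] z:[40,89/2] -> miss, prune
    N5 x:[91/3,103/3] y:[-2,3] z:[67/2,39] -> miss, prune

order=[0, 1, 2, 7, 10, 8, 4, 9, 6, 3, 5]  |boxes|=11  |leaves|=2  hit=P3

== RESULT ==
[0, 1, 2, 7, 10, 8, 4, 9, 6, 3, 5]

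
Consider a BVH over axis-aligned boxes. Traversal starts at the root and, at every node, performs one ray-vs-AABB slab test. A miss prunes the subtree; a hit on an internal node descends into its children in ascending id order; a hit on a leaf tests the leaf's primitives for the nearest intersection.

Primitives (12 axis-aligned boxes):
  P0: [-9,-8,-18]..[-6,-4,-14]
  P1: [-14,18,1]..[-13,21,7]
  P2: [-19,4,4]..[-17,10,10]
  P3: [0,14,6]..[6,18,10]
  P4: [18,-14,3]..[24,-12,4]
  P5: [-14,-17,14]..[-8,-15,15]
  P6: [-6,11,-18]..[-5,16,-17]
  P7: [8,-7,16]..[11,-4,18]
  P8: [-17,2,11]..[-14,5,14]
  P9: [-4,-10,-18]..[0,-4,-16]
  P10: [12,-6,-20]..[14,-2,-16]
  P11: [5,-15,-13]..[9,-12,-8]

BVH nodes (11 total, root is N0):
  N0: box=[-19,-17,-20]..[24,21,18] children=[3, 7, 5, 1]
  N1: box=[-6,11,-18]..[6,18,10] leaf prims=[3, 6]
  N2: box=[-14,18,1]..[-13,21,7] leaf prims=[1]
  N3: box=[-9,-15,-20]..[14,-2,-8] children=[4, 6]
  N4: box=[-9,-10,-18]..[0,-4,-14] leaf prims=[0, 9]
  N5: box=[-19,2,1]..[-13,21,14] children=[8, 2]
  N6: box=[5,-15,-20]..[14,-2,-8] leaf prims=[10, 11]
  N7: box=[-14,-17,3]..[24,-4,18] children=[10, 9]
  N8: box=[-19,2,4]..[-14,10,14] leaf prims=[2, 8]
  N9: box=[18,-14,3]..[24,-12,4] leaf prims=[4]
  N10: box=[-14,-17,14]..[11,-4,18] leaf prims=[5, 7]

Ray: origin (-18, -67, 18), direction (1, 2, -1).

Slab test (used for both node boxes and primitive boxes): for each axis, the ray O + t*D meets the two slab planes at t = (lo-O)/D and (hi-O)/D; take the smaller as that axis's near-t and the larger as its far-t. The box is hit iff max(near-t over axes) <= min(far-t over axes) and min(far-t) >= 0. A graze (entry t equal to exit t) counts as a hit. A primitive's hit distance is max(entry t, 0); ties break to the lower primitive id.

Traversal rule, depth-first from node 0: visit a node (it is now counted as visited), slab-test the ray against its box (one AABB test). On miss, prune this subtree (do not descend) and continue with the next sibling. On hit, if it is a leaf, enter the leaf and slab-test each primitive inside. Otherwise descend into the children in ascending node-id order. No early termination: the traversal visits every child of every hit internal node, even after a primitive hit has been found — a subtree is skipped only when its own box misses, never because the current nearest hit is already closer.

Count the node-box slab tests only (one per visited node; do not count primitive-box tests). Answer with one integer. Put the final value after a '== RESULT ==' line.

Traverse from the root:
N0 x:[-1,42] y:[25,44] z:[0,38] -> hit [25,38], descend [1, 3, 5, 7]
  N1 x:[12,24] y:[39,85/2] z:[8,36] -> miss, prune
  N3 x:[9,32] y:[26,65/2] z:[26,38] -> hit [26,32], descend [4, 6]
    N4 x:[9,18] y:[57/2,63/2] z:[32,36] -> miss, prune
    N6 x:[23,32] y:[26,65/2] z:[26,38] -> hit [26,32] leaf, test {P10(miss), P11@t=26}
  N5 x:[-1,5] y:[69/2,44] z:[4,17] -> miss, prune
  N7 x:[4,42] y:[25,63/2] z:[0,15] -> miss, prune

Summary -> nodes [0, 1, 3, 4, 6, 5, 7]; box-tests=7; leaf-entries=1; first=P11

== RESULT ==
7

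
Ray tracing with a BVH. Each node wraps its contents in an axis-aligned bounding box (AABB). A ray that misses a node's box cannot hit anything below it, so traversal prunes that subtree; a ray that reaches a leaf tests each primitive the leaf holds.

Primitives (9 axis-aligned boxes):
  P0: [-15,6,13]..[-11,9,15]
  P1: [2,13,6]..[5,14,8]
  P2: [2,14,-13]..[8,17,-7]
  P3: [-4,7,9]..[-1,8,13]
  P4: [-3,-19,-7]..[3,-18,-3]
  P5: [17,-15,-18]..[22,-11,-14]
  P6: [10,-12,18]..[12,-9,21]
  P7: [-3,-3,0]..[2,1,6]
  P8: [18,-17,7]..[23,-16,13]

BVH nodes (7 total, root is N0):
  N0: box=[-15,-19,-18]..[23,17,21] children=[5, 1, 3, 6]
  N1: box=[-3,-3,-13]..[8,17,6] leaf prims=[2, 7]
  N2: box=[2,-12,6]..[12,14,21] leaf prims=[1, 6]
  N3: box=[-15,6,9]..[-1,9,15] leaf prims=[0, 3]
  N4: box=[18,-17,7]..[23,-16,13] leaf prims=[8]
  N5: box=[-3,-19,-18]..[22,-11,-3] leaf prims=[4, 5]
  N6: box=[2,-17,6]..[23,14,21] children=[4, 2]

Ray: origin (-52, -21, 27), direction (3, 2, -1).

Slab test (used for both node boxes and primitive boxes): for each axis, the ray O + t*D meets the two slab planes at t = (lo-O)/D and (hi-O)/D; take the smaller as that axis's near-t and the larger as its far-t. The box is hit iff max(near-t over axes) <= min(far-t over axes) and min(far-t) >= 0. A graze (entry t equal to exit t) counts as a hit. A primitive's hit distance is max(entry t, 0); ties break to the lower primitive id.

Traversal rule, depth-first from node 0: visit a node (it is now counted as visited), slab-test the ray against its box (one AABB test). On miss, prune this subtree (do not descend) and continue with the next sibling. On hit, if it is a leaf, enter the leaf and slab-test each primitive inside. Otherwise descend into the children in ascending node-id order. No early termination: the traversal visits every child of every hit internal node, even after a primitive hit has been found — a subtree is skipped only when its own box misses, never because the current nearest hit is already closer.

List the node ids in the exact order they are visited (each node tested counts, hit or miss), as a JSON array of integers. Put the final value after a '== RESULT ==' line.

Traverse from the root:
N0 x:[37/3,25] y:[1,19] z:[6,45] -> hit [37/3,19], descend [1, 3, 5, 6]
  N1 x:[49/3,20] y:[9,19] z:[21,40] -> miss, prune
  N3 x:[37/3,17] y:[27/2,15] z:[12,18] -> hit [27/2,15] leaf, test {P0@t=27/2, P3(miss)}
  N5 x:[49/3,74/3] y:[1,5] z:[30,45] -> miss, prune
  N6 x:[18,25] y:[2,35/2] z:[6,21] -> miss, prune

Visited [0, 1, 3, 5, 6]. Tests: 5 box, 1 leaf. Nearest: P0.

== RESULT ==
[0, 1, 3, 5, 6]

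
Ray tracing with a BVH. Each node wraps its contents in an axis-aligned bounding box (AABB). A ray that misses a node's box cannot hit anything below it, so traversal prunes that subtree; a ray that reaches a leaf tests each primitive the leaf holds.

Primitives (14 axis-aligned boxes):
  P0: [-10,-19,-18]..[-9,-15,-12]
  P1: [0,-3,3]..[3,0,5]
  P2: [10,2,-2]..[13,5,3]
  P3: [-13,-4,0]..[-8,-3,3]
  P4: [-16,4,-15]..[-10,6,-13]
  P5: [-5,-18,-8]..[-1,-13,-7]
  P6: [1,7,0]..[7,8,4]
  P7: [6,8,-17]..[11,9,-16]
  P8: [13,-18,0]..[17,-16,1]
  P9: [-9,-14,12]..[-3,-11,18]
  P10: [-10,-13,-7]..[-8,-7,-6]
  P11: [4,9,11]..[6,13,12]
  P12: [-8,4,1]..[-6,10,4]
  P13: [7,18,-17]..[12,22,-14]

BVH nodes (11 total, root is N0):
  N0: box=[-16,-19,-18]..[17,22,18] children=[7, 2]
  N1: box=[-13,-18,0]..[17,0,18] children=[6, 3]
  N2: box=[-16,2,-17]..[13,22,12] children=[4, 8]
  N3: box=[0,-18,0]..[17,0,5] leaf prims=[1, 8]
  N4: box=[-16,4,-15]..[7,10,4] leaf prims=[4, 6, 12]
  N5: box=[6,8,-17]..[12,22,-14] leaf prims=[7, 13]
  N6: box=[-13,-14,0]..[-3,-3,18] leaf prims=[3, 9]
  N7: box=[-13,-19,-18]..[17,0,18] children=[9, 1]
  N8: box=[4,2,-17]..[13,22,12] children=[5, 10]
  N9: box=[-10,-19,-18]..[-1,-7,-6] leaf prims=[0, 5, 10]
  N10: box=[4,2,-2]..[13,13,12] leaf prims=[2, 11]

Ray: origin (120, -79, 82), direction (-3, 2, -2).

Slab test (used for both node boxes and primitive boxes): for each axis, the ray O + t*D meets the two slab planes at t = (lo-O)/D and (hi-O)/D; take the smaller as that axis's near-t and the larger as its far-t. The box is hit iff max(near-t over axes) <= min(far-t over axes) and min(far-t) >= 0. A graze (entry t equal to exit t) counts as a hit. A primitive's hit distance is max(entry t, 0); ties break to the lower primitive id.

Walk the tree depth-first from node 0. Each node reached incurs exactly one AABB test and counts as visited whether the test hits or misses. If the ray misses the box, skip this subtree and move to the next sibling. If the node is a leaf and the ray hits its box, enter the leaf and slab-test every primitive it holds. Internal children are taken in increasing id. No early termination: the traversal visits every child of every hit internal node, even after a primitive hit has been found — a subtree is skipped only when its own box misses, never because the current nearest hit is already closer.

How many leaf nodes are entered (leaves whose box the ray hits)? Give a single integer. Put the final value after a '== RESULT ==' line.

Trace the traversal:
N0 x:[103/3,136/3] y:[30,101/2] z:[32,50] -> hit [103/3,136/3], descend [2, 7]
  N2 x:[107/3,136/3] y:[81/2,101/2] z:[35,99/2] -> hit [81/2,136/3], descend [4, 8]
    N4 x:[113/3,136/3] y:[83/2,89/2] z:[39,97/2] -> hit [83/2,89/2] leaf, test {P4(miss), P6(miss), P12(miss)}
    N8 x:[107/3,116/3] y:[81/2,101/2] z:[35,99/2] -> miss, prune
  N7 x:[103/3,133/3] y:[30,79/2] z:[32,50] -> hit [103/3,79/2], descend [1, 9]
    N1 x:[103/3,133/3] y:[61/2,79/2] z:[32,41] -> hit [103/3,79/2], descend [3, 6]
      N3 x:[103/3,40] y:[61/2,79/2] z:[77/2,41] -> hit [77/2,79/2] leaf, test {P1@t=39, P8(miss)}
      N6 x:[41,133/3] y:[65/2,38] z:[32,41] -> miss, prune
    N9 x:[121/3,130/3] y:[30,36] z:[44,50] -> miss, prune

order=[0, 2, 4, 8, 7, 1, 3, 6, 9]  |boxes|=9  |leaves|=2  hit=P1

== RESULT ==
2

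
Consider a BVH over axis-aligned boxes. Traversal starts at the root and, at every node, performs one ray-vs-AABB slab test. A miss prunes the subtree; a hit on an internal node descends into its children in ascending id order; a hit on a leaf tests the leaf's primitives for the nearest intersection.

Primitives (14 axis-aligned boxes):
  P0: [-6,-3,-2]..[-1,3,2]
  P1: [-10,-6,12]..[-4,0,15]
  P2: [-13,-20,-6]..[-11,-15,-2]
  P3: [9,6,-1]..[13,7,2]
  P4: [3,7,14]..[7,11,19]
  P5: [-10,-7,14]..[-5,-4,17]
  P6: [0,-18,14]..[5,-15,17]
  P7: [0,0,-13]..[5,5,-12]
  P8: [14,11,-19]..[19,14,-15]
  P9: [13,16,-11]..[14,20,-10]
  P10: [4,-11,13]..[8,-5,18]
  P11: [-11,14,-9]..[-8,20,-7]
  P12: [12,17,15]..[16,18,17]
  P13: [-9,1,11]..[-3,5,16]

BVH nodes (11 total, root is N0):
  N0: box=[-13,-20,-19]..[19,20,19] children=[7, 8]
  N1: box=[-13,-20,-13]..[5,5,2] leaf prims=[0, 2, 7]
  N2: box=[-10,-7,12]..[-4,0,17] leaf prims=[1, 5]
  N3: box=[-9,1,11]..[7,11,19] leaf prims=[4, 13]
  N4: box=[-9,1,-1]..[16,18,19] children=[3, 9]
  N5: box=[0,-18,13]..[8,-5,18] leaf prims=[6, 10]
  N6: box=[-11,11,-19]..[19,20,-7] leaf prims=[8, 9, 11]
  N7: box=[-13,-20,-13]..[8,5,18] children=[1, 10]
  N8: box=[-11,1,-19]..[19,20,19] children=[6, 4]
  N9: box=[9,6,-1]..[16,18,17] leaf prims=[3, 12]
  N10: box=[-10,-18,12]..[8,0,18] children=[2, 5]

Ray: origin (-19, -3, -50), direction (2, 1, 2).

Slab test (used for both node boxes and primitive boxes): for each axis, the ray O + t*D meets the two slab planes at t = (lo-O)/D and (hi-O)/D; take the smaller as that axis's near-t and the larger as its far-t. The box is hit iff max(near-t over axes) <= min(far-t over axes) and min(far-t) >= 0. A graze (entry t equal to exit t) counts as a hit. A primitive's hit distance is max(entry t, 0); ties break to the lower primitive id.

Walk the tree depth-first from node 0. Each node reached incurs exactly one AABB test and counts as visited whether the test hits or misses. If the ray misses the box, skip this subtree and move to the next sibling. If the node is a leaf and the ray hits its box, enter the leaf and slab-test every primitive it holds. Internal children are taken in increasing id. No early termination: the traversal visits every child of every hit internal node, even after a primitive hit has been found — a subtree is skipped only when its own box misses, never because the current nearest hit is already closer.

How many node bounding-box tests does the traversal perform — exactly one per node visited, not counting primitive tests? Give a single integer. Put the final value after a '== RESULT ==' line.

Walk:
N0 x:[3,19] y:[-17,23] z:[31/2,69/2] -> hit [31/2,19], descend [7, 8]
  N7 x:[3,27/2] y:[-17,8] z:[37/2,34] -> miss, prune
  N8 x:[4,19] y:[4,23] z:[31/2,69/2] -> hit [31/2,19], descend [4, 6]
    N4 x:[5,35/2] y:[4,21] z:[49/2,69/2] -> miss, prune
    N6 x:[4,19] y:[14,23] z:[31/2,43/2] -> hit [31/2,19] leaf, test {P8@t=33/2, P9(miss), P11(miss)}

Summary -> nodes [0, 7, 8, 4, 6]; box-tests=5; leaf-entries=1; first=P8

== RESULT ==
5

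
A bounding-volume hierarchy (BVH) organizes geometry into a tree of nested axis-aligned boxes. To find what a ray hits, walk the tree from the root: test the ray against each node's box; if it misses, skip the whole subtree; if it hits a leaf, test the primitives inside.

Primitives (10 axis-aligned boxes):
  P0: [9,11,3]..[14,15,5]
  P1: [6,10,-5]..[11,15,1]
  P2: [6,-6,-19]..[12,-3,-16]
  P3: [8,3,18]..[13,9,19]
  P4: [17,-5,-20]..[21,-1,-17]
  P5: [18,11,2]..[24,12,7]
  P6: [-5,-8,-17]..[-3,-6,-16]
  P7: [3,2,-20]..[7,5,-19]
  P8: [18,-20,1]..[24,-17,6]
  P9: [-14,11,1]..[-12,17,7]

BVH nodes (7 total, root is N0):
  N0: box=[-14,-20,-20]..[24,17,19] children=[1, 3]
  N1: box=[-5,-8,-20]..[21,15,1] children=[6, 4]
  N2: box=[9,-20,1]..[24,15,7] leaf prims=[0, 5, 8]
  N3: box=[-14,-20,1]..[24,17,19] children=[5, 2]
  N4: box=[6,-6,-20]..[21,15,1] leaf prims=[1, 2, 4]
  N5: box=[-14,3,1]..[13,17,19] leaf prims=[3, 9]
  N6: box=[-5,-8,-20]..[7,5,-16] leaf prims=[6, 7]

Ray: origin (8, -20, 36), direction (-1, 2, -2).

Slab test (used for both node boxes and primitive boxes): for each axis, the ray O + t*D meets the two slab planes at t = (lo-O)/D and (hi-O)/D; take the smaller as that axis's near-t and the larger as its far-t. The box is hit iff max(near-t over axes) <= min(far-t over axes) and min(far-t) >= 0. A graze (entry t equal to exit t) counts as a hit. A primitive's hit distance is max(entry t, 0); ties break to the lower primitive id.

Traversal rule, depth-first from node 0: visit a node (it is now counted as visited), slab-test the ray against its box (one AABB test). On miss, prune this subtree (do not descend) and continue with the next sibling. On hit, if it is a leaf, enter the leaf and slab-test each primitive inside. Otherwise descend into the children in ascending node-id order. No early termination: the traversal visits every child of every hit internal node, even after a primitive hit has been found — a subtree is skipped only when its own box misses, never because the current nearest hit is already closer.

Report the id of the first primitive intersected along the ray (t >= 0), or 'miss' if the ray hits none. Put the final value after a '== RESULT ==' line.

Trace the traversal:
N0 x:[-16,22] y:[0,37/2] z:[17/2,28] -> hit [17/2,37/2], descend [1, 3]
  N1 x:[-13,13] y:[6,35/2] z:[35/2,28] -> miss, prune
  N3 x:[-16,22] y:[0,37/2] z:[17/2,35/2] -> hit [17/2,35/2], descend [2, 5]
    N2 x:[-16,-1] y:[0,35/2] z:[29/2,35/2] -> miss, prune
    N5 x:[-5,22] y:[23/2,37/2] z:[17/2,35/2] -> hit [23/2,35/2] leaf, test {P3(miss), P9(miss)}

5 AABB tests over nodes [0, 1, 3, 2, 5]; 1 leaf entered; closest miss.

== RESULT ==
miss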